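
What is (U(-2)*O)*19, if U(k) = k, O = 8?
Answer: -304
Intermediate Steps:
(U(-2)*O)*19 = -2*8*19 = -16*19 = -304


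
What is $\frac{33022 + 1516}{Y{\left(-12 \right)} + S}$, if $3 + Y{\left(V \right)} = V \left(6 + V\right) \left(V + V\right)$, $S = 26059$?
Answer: $\frac{17269}{12164} \approx 1.4197$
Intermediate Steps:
$Y{\left(V \right)} = -3 + 2 V^{2} \left(6 + V\right)$ ($Y{\left(V \right)} = -3 + V \left(6 + V\right) \left(V + V\right) = -3 + V \left(6 + V\right) 2 V = -3 + V 2 V \left(6 + V\right) = -3 + 2 V^{2} \left(6 + V\right)$)
$\frac{33022 + 1516}{Y{\left(-12 \right)} + S} = \frac{33022 + 1516}{\left(-3 + 2 \left(-12\right)^{3} + 12 \left(-12\right)^{2}\right) + 26059} = \frac{34538}{\left(-3 + 2 \left(-1728\right) + 12 \cdot 144\right) + 26059} = \frac{34538}{\left(-3 - 3456 + 1728\right) + 26059} = \frac{34538}{-1731 + 26059} = \frac{34538}{24328} = 34538 \cdot \frac{1}{24328} = \frac{17269}{12164}$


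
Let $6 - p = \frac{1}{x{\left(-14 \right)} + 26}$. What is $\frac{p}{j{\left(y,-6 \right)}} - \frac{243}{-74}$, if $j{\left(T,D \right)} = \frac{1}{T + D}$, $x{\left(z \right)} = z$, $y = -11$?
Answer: $- \frac{43201}{444} \approx -97.3$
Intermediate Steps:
$j{\left(T,D \right)} = \frac{1}{D + T}$
$p = \frac{71}{12}$ ($p = 6 - \frac{1}{-14 + 26} = 6 - \frac{1}{12} = \frac{71}{12} \approx 5.9167$)
$\frac{p}{j{\left(y,-6 \right)}} - \frac{243}{-74} = \frac{71}{12 \frac{1}{-6 - 11}} - \frac{243}{-74} = \frac{71}{12 \frac{1}{-17}} - - \frac{243}{74} = \frac{71}{12 \left(- \frac{1}{17}\right)} + \frac{243}{74} = \frac{71}{12} \left(-17\right) + \frac{243}{74} = - \frac{1207}{12} + \frac{243}{74} = - \frac{43201}{444}$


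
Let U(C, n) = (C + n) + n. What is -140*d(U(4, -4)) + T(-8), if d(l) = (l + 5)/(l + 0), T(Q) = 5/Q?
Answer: 275/8 ≈ 34.375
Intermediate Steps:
U(C, n) = C + 2*n
d(l) = (5 + l)/l
-140*d(U(4, -4)) + T(-8) = -140*(5 + (4 + 2*(-4)))/(4 + 2*(-4)) + 5/(-8) = -140*(5 + (4 - 8))/(4 - 8) + 5*(-⅛) = -140*(5 - 4)/(-4) - 5/8 = -(-35) - 5/8 = -140*(-¼) - 5/8 = 35 - 5/8 = 275/8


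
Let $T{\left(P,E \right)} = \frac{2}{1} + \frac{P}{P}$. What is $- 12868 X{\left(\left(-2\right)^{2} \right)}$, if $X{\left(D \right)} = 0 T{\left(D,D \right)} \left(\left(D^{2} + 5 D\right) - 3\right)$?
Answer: $0$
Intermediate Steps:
$T{\left(P,E \right)} = 3$ ($T{\left(P,E \right)} = 2 \cdot 1 + 1 = 2 + 1 = 3$)
$X{\left(D \right)} = 0$ ($X{\left(D \right)} = 0 \cdot 3 \left(\left(D^{2} + 5 D\right) - 3\right) = 0 \left(-3 + D^{2} + 5 D\right) = 0$)
$- 12868 X{\left(\left(-2\right)^{2} \right)} = \left(-12868\right) 0 = 0$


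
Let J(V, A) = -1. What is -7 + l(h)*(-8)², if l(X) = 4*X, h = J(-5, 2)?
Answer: -263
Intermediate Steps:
h = -1
-7 + l(h)*(-8)² = -7 + (4*(-1))*(-8)² = -7 - 4*64 = -7 - 256 = -263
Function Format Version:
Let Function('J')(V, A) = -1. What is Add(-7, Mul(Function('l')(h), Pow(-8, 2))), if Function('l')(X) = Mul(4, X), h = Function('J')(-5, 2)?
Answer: -263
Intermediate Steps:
h = -1
Add(-7, Mul(Function('l')(h), Pow(-8, 2))) = Add(-7, Mul(Mul(4, -1), Pow(-8, 2))) = Add(-7, Mul(-4, 64)) = Add(-7, -256) = -263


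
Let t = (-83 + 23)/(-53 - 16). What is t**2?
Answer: 400/529 ≈ 0.75614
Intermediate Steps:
t = 20/23 (t = -60/(-69) = -60*(-1/69) = 20/23 ≈ 0.86957)
t**2 = (20/23)**2 = 400/529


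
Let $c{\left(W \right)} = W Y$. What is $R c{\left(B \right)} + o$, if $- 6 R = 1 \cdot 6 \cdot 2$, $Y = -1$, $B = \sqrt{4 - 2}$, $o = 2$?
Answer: $2 + 2 \sqrt{2} \approx 4.8284$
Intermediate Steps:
$B = \sqrt{2} \approx 1.4142$
$c{\left(W \right)} = - W$ ($c{\left(W \right)} = W \left(-1\right) = - W$)
$R = -2$ ($R = - \frac{1 \cdot 6 \cdot 2}{6} = - \frac{6 \cdot 2}{6} = \left(- \frac{1}{6}\right) 12 = -2$)
$R c{\left(B \right)} + o = - 2 \left(- \sqrt{2}\right) + 2 = 2 \sqrt{2} + 2 = 2 + 2 \sqrt{2}$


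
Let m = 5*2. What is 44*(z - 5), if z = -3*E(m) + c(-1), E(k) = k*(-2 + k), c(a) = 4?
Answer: -10604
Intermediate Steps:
m = 10
z = -236 (z = -30*(-2 + 10) + 4 = -30*8 + 4 = -3*80 + 4 = -240 + 4 = -236)
44*(z - 5) = 44*(-236 - 5) = 44*(-241) = -10604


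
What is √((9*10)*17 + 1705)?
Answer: √3235 ≈ 56.877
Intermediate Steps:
√((9*10)*17 + 1705) = √(90*17 + 1705) = √(1530 + 1705) = √3235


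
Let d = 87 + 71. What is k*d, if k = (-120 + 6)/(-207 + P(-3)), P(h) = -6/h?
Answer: 18012/205 ≈ 87.863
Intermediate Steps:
d = 158
k = 114/205 (k = (-120 + 6)/(-207 - 6/(-3)) = -114/(-207 - 6*(-⅓)) = -114/(-207 + 2) = -114/(-205) = -114*(-1/205) = 114/205 ≈ 0.55610)
k*d = (114/205)*158 = 18012/205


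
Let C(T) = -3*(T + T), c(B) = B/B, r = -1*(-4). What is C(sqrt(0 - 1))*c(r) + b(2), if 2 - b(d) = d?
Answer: -6*I ≈ -6.0*I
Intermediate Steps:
b(d) = 2 - d
r = 4
c(B) = 1
C(T) = -6*T
C(sqrt(0 - 1))*c(r) + b(2) = -6*sqrt(0 - 1)*1 + (2 - 1*2) = -6*I*1 + (2 - 2) = -6*I*1 + 0 = -6*I + 0 = -6*I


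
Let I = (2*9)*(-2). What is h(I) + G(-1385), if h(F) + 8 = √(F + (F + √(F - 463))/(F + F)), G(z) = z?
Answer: -1393 + √(-5112 - 2*I*√499)/12 ≈ -1393.0 - 5.9582*I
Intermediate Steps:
I = -36 (I = 18*(-2) = -36)
h(F) = -8 + √(F + (F + √(-463 + F))/(2*F)) (h(F) = -8 + √(F + (F + √(F - 463))/(F + F)) = -8 + √(F + (F + √(-463 + F))/((2*F))) = -8 + √(F + (F + √(-463 + F))*(1/(2*F))) = -8 + √(F + (F + √(-463 + F))/(2*F)))
h(I) + G(-1385) = (-8 + √(2 + 4*(-36) + 2*√(-463 - 36)/(-36))/2) - 1385 = (-8 + √(2 - 144 + 2*(-1/36)*√(-499))/2) - 1385 = (-8 + √(2 - 144 + 2*(-1/36)*(I*√499))/2) - 1385 = (-8 + √(2 - 144 - I*√499/18)/2) - 1385 = (-8 + √(-142 - I*√499/18)/2) - 1385 = -1393 + √(-142 - I*√499/18)/2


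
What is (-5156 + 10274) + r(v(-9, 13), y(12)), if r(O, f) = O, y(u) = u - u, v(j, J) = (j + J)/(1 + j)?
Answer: 10235/2 ≈ 5117.5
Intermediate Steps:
v(j, J) = (J + j)/(1 + j)
y(u) = 0
(-5156 + 10274) + r(v(-9, 13), y(12)) = (-5156 + 10274) + (13 - 9)/(1 - 9) = 5118 + 4/(-8) = 5118 - ⅛*4 = 5118 - ½ = 10235/2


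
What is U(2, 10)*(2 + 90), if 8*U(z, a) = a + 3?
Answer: 299/2 ≈ 149.50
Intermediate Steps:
U(z, a) = 3/8 + a/8 (U(z, a) = (a + 3)/8 = (3 + a)/8 = 3/8 + a/8)
U(2, 10)*(2 + 90) = (3/8 + (⅛)*10)*(2 + 90) = (3/8 + 5/4)*92 = (13/8)*92 = 299/2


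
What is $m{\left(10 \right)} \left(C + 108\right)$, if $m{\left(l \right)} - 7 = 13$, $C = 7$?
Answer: $2300$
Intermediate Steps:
$m{\left(l \right)} = 20$ ($m{\left(l \right)} = 7 + 13 = 20$)
$m{\left(10 \right)} \left(C + 108\right) = 20 \left(7 + 108\right) = 20 \cdot 115 = 2300$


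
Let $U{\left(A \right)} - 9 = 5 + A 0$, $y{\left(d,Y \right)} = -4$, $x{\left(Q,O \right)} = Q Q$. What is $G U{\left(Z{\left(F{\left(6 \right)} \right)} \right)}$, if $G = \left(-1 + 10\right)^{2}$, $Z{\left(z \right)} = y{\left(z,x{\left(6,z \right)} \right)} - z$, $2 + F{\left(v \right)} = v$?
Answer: $1134$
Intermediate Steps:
$F{\left(v \right)} = -2 + v$
$x{\left(Q,O \right)} = Q^{2}$
$Z{\left(z \right)} = -4 - z$
$G = 81$ ($G = 9^{2} = 81$)
$U{\left(A \right)} = 14$ ($U{\left(A \right)} = 9 + \left(5 + A 0\right) = 9 + \left(5 + 0\right) = 9 + 5 = 14$)
$G U{\left(Z{\left(F{\left(6 \right)} \right)} \right)} = 81 \cdot 14 = 1134$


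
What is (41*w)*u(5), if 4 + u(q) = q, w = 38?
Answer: 1558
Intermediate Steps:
u(q) = -4 + q
(41*w)*u(5) = (41*38)*(-4 + 5) = 1558*1 = 1558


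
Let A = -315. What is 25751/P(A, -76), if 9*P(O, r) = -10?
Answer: -231759/10 ≈ -23176.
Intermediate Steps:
P(O, r) = -10/9 (P(O, r) = (1/9)*(-10) = -10/9)
25751/P(A, -76) = 25751/(-10/9) = 25751*(-9/10) = -231759/10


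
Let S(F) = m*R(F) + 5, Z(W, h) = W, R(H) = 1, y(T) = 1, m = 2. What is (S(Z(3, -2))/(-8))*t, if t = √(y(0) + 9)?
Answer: -7*√10/8 ≈ -2.7670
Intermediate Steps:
S(F) = 7 (S(F) = 2*1 + 5 = 2 + 5 = 7)
t = √10 (t = √(1 + 9) = √10 ≈ 3.1623)
(S(Z(3, -2))/(-8))*t = (7/(-8))*√10 = (-⅛*7)*√10 = -7*√10/8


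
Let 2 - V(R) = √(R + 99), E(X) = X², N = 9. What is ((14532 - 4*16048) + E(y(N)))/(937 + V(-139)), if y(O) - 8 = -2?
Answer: -46596936/881761 - 99248*I*√10/881761 ≈ -52.845 - 0.35594*I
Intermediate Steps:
y(O) = 6 (y(O) = 8 - 2 = 6)
V(R) = 2 - √(99 + R) (V(R) = 2 - √(R + 99) = 2 - √(99 + R))
((14532 - 4*16048) + E(y(N)))/(937 + V(-139)) = ((14532 - 4*16048) + 6²)/(937 + (2 - √(99 - 139))) = ((14532 - 64192) + 36)/(937 + (2 - √(-40))) = (-49660 + 36)/(937 + (2 - 2*I*√10)) = -49624/(937 + (2 - 2*I*√10)) = -49624/(939 - 2*I*√10)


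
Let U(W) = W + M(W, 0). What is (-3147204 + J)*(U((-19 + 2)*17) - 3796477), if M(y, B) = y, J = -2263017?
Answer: 20542906699155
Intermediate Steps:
U(W) = 2*W (U(W) = W + W = 2*W)
(-3147204 + J)*(U((-19 + 2)*17) - 3796477) = (-3147204 - 2263017)*(2*((-19 + 2)*17) - 3796477) = -5410221*(2*(-17*17) - 3796477) = -5410221*(2*(-289) - 3796477) = -5410221*(-578 - 3796477) = -5410221*(-3797055) = 20542906699155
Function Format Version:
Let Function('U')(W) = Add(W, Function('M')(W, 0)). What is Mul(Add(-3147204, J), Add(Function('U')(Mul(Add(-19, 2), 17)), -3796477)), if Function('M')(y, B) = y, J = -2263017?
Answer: 20542906699155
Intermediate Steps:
Function('U')(W) = Mul(2, W) (Function('U')(W) = Add(W, W) = Mul(2, W))
Mul(Add(-3147204, J), Add(Function('U')(Mul(Add(-19, 2), 17)), -3796477)) = Mul(Add(-3147204, -2263017), Add(Mul(2, Mul(Add(-19, 2), 17)), -3796477)) = Mul(-5410221, Add(Mul(2, Mul(-17, 17)), -3796477)) = Mul(-5410221, Add(Mul(2, -289), -3796477)) = Mul(-5410221, Add(-578, -3796477)) = Mul(-5410221, -3797055) = 20542906699155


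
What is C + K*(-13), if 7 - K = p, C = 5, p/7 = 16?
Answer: 1370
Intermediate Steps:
p = 112 (p = 7*16 = 112)
K = -105 (K = 7 - 1*112 = 7 - 112 = -105)
C + K*(-13) = 5 - 105*(-13) = 5 + 1365 = 1370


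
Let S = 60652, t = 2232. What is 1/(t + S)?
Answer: 1/62884 ≈ 1.5902e-5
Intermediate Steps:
1/(t + S) = 1/(2232 + 60652) = 1/62884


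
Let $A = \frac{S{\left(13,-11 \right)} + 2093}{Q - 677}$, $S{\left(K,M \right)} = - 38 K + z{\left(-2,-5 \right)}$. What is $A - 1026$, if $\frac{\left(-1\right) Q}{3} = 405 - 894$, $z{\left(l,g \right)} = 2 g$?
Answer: $- \frac{808951}{790} \approx -1024.0$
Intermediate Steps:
$Q = 1467$ ($Q = - 3 \left(405 - 894\right) = \left(-3\right) \left(-489\right) = 1467$)
$S{\left(K,M \right)} = -10 - 38 K$ ($S{\left(K,M \right)} = - 38 K + 2 \left(-5\right) = - 38 K - 10 = -10 - 38 K$)
$A = \frac{1589}{790}$ ($A = \frac{\left(-10 - 494\right) + 2093}{1467 - 677} = \frac{\left(-10 - 494\right) + 2093}{790} = \left(-504 + 2093\right) \frac{1}{790} = 1589 \cdot \frac{1}{790} = \frac{1589}{790} \approx 2.0114$)
$A - 1026 = \frac{1589}{790} - 1026 = - \frac{808951}{790}$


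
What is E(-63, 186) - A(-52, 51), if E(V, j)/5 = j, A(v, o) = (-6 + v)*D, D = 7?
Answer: 1336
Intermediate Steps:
A(v, o) = -42 + 7*v (A(v, o) = (-6 + v)*7 = -42 + 7*v)
E(V, j) = 5*j
E(-63, 186) - A(-52, 51) = 5*186 - (-42 + 7*(-52)) = 930 - (-42 - 364) = 930 - 1*(-406) = 930 + 406 = 1336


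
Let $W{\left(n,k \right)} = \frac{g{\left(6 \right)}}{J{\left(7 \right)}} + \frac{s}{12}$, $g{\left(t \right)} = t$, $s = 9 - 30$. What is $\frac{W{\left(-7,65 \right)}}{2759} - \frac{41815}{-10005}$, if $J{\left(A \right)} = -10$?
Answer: $\frac{461376293}{110415180} \approx 4.1786$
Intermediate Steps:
$s = -21$
$W{\left(n,k \right)} = - \frac{47}{20}$ ($W{\left(n,k \right)} = \frac{6}{-10} - \frac{21}{12} = 6 \left(- \frac{1}{10}\right) - \frac{7}{4} = - \frac{3}{5} - \frac{7}{4} = - \frac{47}{20}$)
$\frac{W{\left(-7,65 \right)}}{2759} - \frac{41815}{-10005} = - \frac{47}{20 \cdot 2759} - \frac{41815}{-10005} = \left(- \frac{47}{20}\right) \frac{1}{2759} - - \frac{8363}{2001} = - \frac{47}{55180} + \frac{8363}{2001} = \frac{461376293}{110415180}$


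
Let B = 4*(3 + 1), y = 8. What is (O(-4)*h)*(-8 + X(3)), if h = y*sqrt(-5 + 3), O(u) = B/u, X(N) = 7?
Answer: 32*I*sqrt(2) ≈ 45.255*I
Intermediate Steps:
B = 16 (B = 4*4 = 16)
O(u) = 16/u
h = 8*I*sqrt(2) (h = 8*sqrt(-5 + 3) = 8*sqrt(-2) = 8*(I*sqrt(2)) = 8*I*sqrt(2) ≈ 11.314*I)
(O(-4)*h)*(-8 + X(3)) = ((16/(-4))*(8*I*sqrt(2)))*(-8 + 7) = ((16*(-1/4))*(8*I*sqrt(2)))*(-1) = -32*I*sqrt(2)*(-1) = 32*I*sqrt(2)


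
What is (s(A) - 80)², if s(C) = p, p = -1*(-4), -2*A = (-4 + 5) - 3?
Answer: 5776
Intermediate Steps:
A = 1 (A = -((-4 + 5) - 3)/2 = -(1 - 3)/2 = -½*(-2) = 1)
p = 4
s(C) = 4
(s(A) - 80)² = (4 - 80)² = (-76)² = 5776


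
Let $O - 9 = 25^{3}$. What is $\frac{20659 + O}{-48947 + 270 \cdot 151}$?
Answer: $- \frac{36293}{8177} \approx -4.4384$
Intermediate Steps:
$O = 15634$ ($O = 9 + 25^{3} = 9 + 15625 = 15634$)
$\frac{20659 + O}{-48947 + 270 \cdot 151} = \frac{20659 + 15634}{-48947 + 270 \cdot 151} = \frac{36293}{-48947 + 40770} = \frac{36293}{-8177} = 36293 \left(- \frac{1}{8177}\right) = - \frac{36293}{8177}$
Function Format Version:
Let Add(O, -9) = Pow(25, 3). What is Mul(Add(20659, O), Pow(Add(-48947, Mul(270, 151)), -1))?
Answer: Rational(-36293, 8177) ≈ -4.4384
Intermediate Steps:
O = 15634 (O = Add(9, Pow(25, 3)) = Add(9, 15625) = 15634)
Mul(Add(20659, O), Pow(Add(-48947, Mul(270, 151)), -1)) = Mul(Add(20659, 15634), Pow(Add(-48947, Mul(270, 151)), -1)) = Mul(36293, Pow(Add(-48947, 40770), -1)) = Mul(36293, Pow(-8177, -1)) = Mul(36293, Rational(-1, 8177)) = Rational(-36293, 8177)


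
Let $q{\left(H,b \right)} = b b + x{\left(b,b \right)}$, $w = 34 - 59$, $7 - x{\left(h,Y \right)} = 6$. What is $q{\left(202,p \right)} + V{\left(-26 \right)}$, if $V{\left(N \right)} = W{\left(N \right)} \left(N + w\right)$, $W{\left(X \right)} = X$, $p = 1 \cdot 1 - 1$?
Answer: $1327$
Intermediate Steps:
$p = 0$ ($p = 1 - 1 = 0$)
$x{\left(h,Y \right)} = 1$ ($x{\left(h,Y \right)} = 7 - 6 = 1$)
$w = -25$ ($w = 34 - 59 = -25$)
$q{\left(H,b \right)} = 1 + b^{2}$ ($q{\left(H,b \right)} = b b + 1 = b^{2} + 1 = 1 + b^{2}$)
$V{\left(N \right)} = N \left(-25 + N\right)$ ($V{\left(N \right)} = N \left(N - 25\right) = N \left(-25 + N\right)$)
$q{\left(202,p \right)} + V{\left(-26 \right)} = \left(1 + 0^{2}\right) - 26 \left(-25 - 26\right) = \left(1 + 0\right) - -1326 = 1 + 1326 = 1327$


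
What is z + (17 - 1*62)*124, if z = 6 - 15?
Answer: -5589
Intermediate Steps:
z = -9
z + (17 - 1*62)*124 = -9 + (17 - 1*62)*124 = -9 + (17 - 62)*124 = -9 - 45*124 = -9 - 5580 = -5589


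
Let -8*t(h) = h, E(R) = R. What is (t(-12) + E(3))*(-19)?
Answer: -171/2 ≈ -85.500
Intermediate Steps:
t(h) = -h/8
(t(-12) + E(3))*(-19) = (-1/8*(-12) + 3)*(-19) = (3/2 + 3)*(-19) = (9/2)*(-19) = -171/2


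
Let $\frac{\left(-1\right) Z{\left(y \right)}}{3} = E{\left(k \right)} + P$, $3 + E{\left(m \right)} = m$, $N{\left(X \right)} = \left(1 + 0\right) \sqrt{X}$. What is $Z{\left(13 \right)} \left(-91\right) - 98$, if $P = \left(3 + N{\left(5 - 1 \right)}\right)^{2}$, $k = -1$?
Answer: $5635$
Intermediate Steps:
$N{\left(X \right)} = \sqrt{X}$ ($N{\left(X \right)} = 1 \sqrt{X} = \sqrt{X}$)
$E{\left(m \right)} = -3 + m$
$P = 25$ ($P = \left(3 + \sqrt{5 - 1}\right)^{2} = \left(3 + \sqrt{4}\right)^{2} = \left(3 + 2\right)^{2} = 5^{2} = 25$)
$Z{\left(y \right)} = -63$ ($Z{\left(y \right)} = - 3 \left(\left(-3 - 1\right) + 25\right) = - 3 \left(-4 + 25\right) = \left(-3\right) 21 = -63$)
$Z{\left(13 \right)} \left(-91\right) - 98 = \left(-63\right) \left(-91\right) - 98 = 5733 - 98 = 5635$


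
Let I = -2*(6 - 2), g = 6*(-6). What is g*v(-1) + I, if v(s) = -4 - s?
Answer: 100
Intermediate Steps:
g = -36
I = -8 (I = -2*4 = -8)
g*v(-1) + I = -36*(-4 - 1*(-1)) - 8 = -36*(-4 + 1) - 8 = -36*(-3) - 8 = 108 - 8 = 100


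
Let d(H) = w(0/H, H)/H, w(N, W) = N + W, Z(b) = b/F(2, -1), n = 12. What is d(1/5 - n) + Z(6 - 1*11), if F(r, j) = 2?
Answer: -3/2 ≈ -1.5000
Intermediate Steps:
Z(b) = b/2
d(H) = 1 (d(H) = (0/H + H)/H = (0 + H)/H = H/H = 1)
d(1/5 - n) + Z(6 - 1*11) = 1 + (6 - 1*11)/2 = 1 + (6 - 11)/2 = 1 + (1/2)*(-5) = 1 - 5/2 = -3/2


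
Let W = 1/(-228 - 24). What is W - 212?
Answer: -53425/252 ≈ -212.00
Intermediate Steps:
W = -1/252 (W = 1/(-252) = -1/252 ≈ -0.0039683)
W - 212 = -1/252 - 212 = -53425/252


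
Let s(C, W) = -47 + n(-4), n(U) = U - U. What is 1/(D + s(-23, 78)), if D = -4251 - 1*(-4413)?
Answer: 1/115 ≈ 0.0086956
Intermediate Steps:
n(U) = 0
s(C, W) = -47 (s(C, W) = -47 + 0 = -47)
D = 162 (D = -4251 + 4413 = 162)
1/(D + s(-23, 78)) = 1/(162 - 47) = 1/115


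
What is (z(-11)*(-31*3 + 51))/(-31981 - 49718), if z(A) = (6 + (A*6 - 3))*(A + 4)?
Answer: 6174/27233 ≈ 0.22671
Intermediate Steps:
z(A) = (3 + 6*A)*(4 + A) (z(A) = (6 + (6*A - 3))*(4 + A) = (6 + (-3 + 6*A))*(4 + A) = (3 + 6*A)*(4 + A))
(z(-11)*(-31*3 + 51))/(-31981 - 49718) = ((12 + 6*(-11)**2 + 27*(-11))*(-31*3 + 51))/(-31981 - 49718) = ((12 + 6*121 - 297)*(-93 + 51))/(-81699) = ((12 + 726 - 297)*(-42))*(-1/81699) = (441*(-42))*(-1/81699) = -18522*(-1/81699) = 6174/27233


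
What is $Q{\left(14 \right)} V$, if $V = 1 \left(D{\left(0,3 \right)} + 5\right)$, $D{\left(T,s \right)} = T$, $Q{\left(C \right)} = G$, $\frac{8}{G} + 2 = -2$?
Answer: $-10$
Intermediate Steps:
$G = -2$ ($G = \frac{8}{-2 - 2} = \frac{8}{-4} = 8 \left(- \frac{1}{4}\right) = -2$)
$Q{\left(C \right)} = -2$
$V = 5$ ($V = 1 \left(0 + 5\right) = 1 \cdot 5 = 5$)
$Q{\left(14 \right)} V = \left(-2\right) 5 = -10$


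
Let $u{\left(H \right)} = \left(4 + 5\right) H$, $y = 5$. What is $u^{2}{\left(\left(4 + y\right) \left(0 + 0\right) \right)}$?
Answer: $0$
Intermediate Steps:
$u{\left(H \right)} = 9 H$
$u^{2}{\left(\left(4 + y\right) \left(0 + 0\right) \right)} = \left(9 \left(4 + 5\right) \left(0 + 0\right)\right)^{2} = \left(9 \cdot 9 \cdot 0\right)^{2} = \left(9 \cdot 0\right)^{2} = 0^{2} = 0$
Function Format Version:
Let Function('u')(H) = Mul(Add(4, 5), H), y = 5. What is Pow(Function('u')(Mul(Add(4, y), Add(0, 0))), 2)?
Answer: 0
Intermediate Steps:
Function('u')(H) = Mul(9, H)
Pow(Function('u')(Mul(Add(4, y), Add(0, 0))), 2) = Pow(Mul(9, Mul(Add(4, 5), Add(0, 0))), 2) = Pow(Mul(9, Mul(9, 0)), 2) = Pow(Mul(9, 0), 2) = Pow(0, 2) = 0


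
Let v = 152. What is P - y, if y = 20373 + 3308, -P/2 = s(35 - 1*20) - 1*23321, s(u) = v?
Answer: 22657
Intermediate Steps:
s(u) = 152
P = 46338 (P = -2*(152 - 1*23321) = -2*(152 - 23321) = -2*(-23169) = 46338)
y = 23681
P - y = 46338 - 1*23681 = 46338 - 23681 = 22657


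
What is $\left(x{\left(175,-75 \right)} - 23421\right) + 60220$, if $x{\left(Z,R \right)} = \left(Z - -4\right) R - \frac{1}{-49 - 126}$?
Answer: $\frac{4090451}{175} \approx 23374.0$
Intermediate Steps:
$x{\left(Z,R \right)} = \frac{1}{175} + R \left(4 + Z\right)$ ($x{\left(Z,R \right)} = \left(Z + 4\right) R - \frac{1}{-175} = \left(4 + Z\right) R - - \frac{1}{175} = R \left(4 + Z\right) + \frac{1}{175} = \frac{1}{175} + R \left(4 + Z\right)$)
$\left(x{\left(175,-75 \right)} - 23421\right) + 60220 = \left(\left(\frac{1}{175} + 4 \left(-75\right) - 13125\right) - 23421\right) + 60220 = \left(\left(\frac{1}{175} - 300 - 13125\right) - 23421\right) + 60220 = \left(- \frac{2349374}{175} - 23421\right) + 60220 = - \frac{6448049}{175} + 60220 = \frac{4090451}{175}$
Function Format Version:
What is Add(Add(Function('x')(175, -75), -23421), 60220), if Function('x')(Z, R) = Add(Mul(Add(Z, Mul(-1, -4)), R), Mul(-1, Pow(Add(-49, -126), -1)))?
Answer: Rational(4090451, 175) ≈ 23374.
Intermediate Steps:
Function('x')(Z, R) = Add(Rational(1, 175), Mul(R, Add(4, Z))) (Function('x')(Z, R) = Add(Mul(Add(Z, 4), R), Mul(-1, Pow(-175, -1))) = Add(Mul(Add(4, Z), R), Mul(-1, Rational(-1, 175))) = Add(Mul(R, Add(4, Z)), Rational(1, 175)) = Add(Rational(1, 175), Mul(R, Add(4, Z))))
Add(Add(Function('x')(175, -75), -23421), 60220) = Add(Add(Add(Rational(1, 175), Mul(4, -75), Mul(-75, 175)), -23421), 60220) = Add(Add(Add(Rational(1, 175), -300, -13125), -23421), 60220) = Add(Add(Rational(-2349374, 175), -23421), 60220) = Add(Rational(-6448049, 175), 60220) = Rational(4090451, 175)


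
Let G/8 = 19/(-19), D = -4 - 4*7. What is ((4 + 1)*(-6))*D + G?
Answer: 952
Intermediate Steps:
D = -32 (D = -4 - 28 = -32)
G = -8 (G = 8*(19/(-19)) = 8*(19*(-1/19)) = 8*(-1) = -8)
((4 + 1)*(-6))*D + G = ((4 + 1)*(-6))*(-32) - 8 = (5*(-6))*(-32) - 8 = -30*(-32) - 8 = 960 - 8 = 952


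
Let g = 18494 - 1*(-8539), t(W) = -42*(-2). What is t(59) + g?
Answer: 27117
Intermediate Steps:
t(W) = 84
g = 27033 (g = 18494 + 8539 = 27033)
t(59) + g = 84 + 27033 = 27117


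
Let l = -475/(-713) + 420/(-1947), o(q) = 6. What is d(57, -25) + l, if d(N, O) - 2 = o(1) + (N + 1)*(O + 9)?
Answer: -425509585/462737 ≈ -919.55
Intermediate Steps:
l = 208455/462737 (l = -475*(-1/713) + 420*(-1/1947) = 475/713 - 140/649 = 208455/462737 ≈ 0.45048)
d(N, O) = 8 + (1 + N)*(9 + O) (d(N, O) = 2 + (6 + (N + 1)*(O + 9)) = 2 + (6 + (1 + N)*(9 + O)) = 8 + (1 + N)*(9 + O))
d(57, -25) + l = (17 - 25 + 9*57 + 57*(-25)) + 208455/462737 = (17 - 25 + 513 - 1425) + 208455/462737 = -920 + 208455/462737 = -425509585/462737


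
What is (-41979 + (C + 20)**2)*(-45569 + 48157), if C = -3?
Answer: -107893720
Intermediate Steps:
(-41979 + (C + 20)**2)*(-45569 + 48157) = (-41979 + (-3 + 20)**2)*(-45569 + 48157) = (-41979 + 17**2)*2588 = (-41979 + 289)*2588 = -41690*2588 = -107893720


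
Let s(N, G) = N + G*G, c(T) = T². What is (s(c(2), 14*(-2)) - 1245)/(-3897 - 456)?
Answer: 457/4353 ≈ 0.10499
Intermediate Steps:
s(N, G) = N + G²
(s(c(2), 14*(-2)) - 1245)/(-3897 - 456) = ((2² + (14*(-2))²) - 1245)/(-3897 - 456) = ((4 + (-28)²) - 1245)/(-4353) = ((4 + 784) - 1245)*(-1/4353) = (788 - 1245)*(-1/4353) = -457*(-1/4353) = 457/4353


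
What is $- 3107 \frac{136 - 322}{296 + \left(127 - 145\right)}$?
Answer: $\frac{288951}{139} \approx 2078.8$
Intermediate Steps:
$- 3107 \frac{136 - 322}{296 + \left(127 - 145\right)} = - 3107 \left(- \frac{186}{296 + \left(127 - 145\right)}\right) = - 3107 \left(- \frac{186}{296 - 18}\right) = - 3107 \left(- \frac{186}{278}\right) = - 3107 \left(\left(-186\right) \frac{1}{278}\right) = \left(-3107\right) \left(- \frac{93}{139}\right) = \frac{288951}{139}$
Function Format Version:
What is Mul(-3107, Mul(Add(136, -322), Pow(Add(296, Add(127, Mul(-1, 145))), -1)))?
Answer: Rational(288951, 139) ≈ 2078.8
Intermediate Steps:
Mul(-3107, Mul(Add(136, -322), Pow(Add(296, Add(127, Mul(-1, 145))), -1))) = Mul(-3107, Mul(-186, Pow(Add(296, Add(127, -145)), -1))) = Mul(-3107, Mul(-186, Pow(Add(296, -18), -1))) = Mul(-3107, Mul(-186, Pow(278, -1))) = Mul(-3107, Mul(-186, Rational(1, 278))) = Mul(-3107, Rational(-93, 139)) = Rational(288951, 139)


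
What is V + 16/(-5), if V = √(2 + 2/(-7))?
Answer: -16/5 + 2*√21/7 ≈ -1.8907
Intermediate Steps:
V = 2*√21/7 (V = √(2 + 2*(-⅐)) = √(2 - 2/7) = √(12/7) = 2*√21/7 ≈ 1.3093)
V + 16/(-5) = 2*√21/7 + 16/(-5) = 2*√21/7 + 16*(-⅕) = 2*√21/7 - 16/5 = -16/5 + 2*√21/7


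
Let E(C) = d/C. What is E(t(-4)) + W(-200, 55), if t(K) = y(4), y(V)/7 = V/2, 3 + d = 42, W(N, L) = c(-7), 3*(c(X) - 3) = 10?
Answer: 383/42 ≈ 9.1190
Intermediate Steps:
c(X) = 19/3 (c(X) = 3 + (⅓)*10 = 3 + 10/3 = 19/3)
W(N, L) = 19/3
d = 39 (d = -3 + 42 = 39)
y(V) = 7*V/2 (y(V) = 7*(V/2) = 7*V/2)
t(K) = 14 (t(K) = (7/2)*4 = 14)
E(C) = 39/C
E(t(-4)) + W(-200, 55) = 39/14 + 19/3 = 383/42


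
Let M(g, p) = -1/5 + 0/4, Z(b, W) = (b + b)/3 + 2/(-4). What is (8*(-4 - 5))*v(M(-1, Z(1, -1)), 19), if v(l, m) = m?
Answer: -1368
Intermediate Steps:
Z(b, W) = -1/2 + 2*b/3 (Z(b, W) = (2*b)*(1/3) + 2*(-1/4) = 2*b/3 - 1/2 = -1/2 + 2*b/3)
M(g, p) = -1/5 (M(g, p) = -1*1/5 + 0*(1/4) = -1/5 + 0 = -1/5)
(8*(-4 - 5))*v(M(-1, Z(1, -1)), 19) = (8*(-4 - 5))*19 = (8*(-9))*19 = -72*19 = -1368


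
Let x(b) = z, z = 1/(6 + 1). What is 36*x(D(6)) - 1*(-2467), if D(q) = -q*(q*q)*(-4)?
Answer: 17305/7 ≈ 2472.1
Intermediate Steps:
D(q) = 4*q**3 (D(q) = -q*q**2*(-4) = -q**3*(-4) = -(-4)*q**3 = 4*q**3)
z = 1/7 ≈ 0.14286
x(b) = 1/7
36*x(D(6)) - 1*(-2467) = 36*(1/7) - 1*(-2467) = 36/7 + 2467 = 17305/7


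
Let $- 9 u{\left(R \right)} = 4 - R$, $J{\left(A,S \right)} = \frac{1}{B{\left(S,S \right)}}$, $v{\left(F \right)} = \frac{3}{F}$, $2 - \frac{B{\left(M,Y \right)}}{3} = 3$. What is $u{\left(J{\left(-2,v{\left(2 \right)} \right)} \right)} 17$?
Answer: $- \frac{221}{27} \approx -8.1852$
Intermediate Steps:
$B{\left(M,Y \right)} = -3$ ($B{\left(M,Y \right)} = 6 - 9 = -3$)
$J{\left(A,S \right)} = - \frac{1}{3}$ ($J{\left(A,S \right)} = \frac{1}{-3} = - \frac{1}{3}$)
$u{\left(R \right)} = - \frac{4}{9} + \frac{R}{9}$ ($u{\left(R \right)} = - \frac{4 - R}{9} = - \frac{4}{9} + \frac{R}{9}$)
$u{\left(J{\left(-2,v{\left(2 \right)} \right)} \right)} 17 = \left(- \frac{4}{9} + \frac{1}{9} \left(- \frac{1}{3}\right)\right) 17 = \left(- \frac{4}{9} - \frac{1}{27}\right) 17 = \left(- \frac{13}{27}\right) 17 = - \frac{221}{27}$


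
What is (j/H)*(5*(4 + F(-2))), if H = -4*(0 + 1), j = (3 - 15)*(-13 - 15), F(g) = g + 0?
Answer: -840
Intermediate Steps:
F(g) = g
j = 336 (j = -12*(-28) = 336)
H = -4 (H = -4*1 = -4)
(j/H)*(5*(4 + F(-2))) = (336/(-4))*(5*(4 - 2)) = (336*(-1/4))*(5*2) = -84*10 = -840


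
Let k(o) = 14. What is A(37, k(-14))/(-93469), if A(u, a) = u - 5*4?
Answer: -17/93469 ≈ -0.00018188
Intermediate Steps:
A(u, a) = -20 + u (A(u, a) = u - 20 = -20 + u)
A(37, k(-14))/(-93469) = (-20 + 37)/(-93469) = 17*(-1/93469) = -17/93469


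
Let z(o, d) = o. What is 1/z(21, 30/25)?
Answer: 1/21 ≈ 0.047619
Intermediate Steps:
1/z(21, 30/25) = 1/21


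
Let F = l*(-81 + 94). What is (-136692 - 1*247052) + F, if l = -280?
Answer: -387384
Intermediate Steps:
F = -3640 (F = -280*(-81 + 94) = -280*13 = -3640)
(-136692 - 1*247052) + F = (-136692 - 1*247052) - 3640 = (-136692 - 247052) - 3640 = -383744 - 3640 = -387384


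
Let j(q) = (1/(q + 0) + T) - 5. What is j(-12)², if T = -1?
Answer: 5329/144 ≈ 37.007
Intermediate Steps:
j(q) = -6 + 1/q (j(q) = (1/(q + 0) - 1) - 5 = (1/q - 1) - 5 = (-1 + 1/q) - 5 = -6 + 1/q)
j(-12)² = (-6 + 1/(-12))² = (-6 - 1/12)² = (-73/12)² = 5329/144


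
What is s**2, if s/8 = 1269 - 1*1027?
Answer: 3748096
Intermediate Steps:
s = 1936 (s = 8*(1269 - 1*1027) = 8*(1269 - 1027) = 8*242 = 1936)
s**2 = 1936**2 = 3748096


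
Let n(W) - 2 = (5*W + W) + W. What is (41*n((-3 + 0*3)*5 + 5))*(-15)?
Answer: 41820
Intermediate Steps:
n(W) = 2 + 7*W (n(W) = 2 + ((5*W + W) + W) = 2 + (6*W + W) = 2 + 7*W)
(41*n((-3 + 0*3)*5 + 5))*(-15) = (41*(2 + 7*((-3 + 0*3)*5 + 5)))*(-15) = (41*(2 + 7*((-3 + 0)*5 + 5)))*(-15) = (41*(2 + 7*(-3*5 + 5)))*(-15) = (41*(2 + 7*(-15 + 5)))*(-15) = (41*(2 + 7*(-10)))*(-15) = (41*(2 - 70))*(-15) = (41*(-68))*(-15) = -2788*(-15) = 41820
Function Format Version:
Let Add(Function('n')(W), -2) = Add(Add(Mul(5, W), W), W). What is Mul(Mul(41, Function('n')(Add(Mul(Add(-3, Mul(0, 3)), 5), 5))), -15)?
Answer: 41820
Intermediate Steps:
Function('n')(W) = Add(2, Mul(7, W)) (Function('n')(W) = Add(2, Add(Add(Mul(5, W), W), W)) = Add(2, Add(Mul(6, W), W)) = Add(2, Mul(7, W)))
Mul(Mul(41, Function('n')(Add(Mul(Add(-3, Mul(0, 3)), 5), 5))), -15) = Mul(Mul(41, Add(2, Mul(7, Add(Mul(Add(-3, Mul(0, 3)), 5), 5)))), -15) = Mul(Mul(41, Add(2, Mul(7, Add(Mul(Add(-3, 0), 5), 5)))), -15) = Mul(Mul(41, Add(2, Mul(7, Add(Mul(-3, 5), 5)))), -15) = Mul(Mul(41, Add(2, Mul(7, Add(-15, 5)))), -15) = Mul(Mul(41, Add(2, Mul(7, -10))), -15) = Mul(Mul(41, Add(2, -70)), -15) = Mul(Mul(41, -68), -15) = Mul(-2788, -15) = 41820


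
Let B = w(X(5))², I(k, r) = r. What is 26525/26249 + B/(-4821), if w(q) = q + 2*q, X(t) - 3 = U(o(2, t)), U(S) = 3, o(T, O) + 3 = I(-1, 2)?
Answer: 39790783/42182143 ≈ 0.94331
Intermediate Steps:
o(T, O) = -1 (o(T, O) = -3 + 2 = -1)
X(t) = 6 (X(t) = 3 + 3 = 6)
w(q) = 3*q
B = 324 (B = (3*6)² = 18² = 324)
26525/26249 + B/(-4821) = 26525/26249 + 324/(-4821) = 26525*(1/26249) + 324*(-1/4821) = 26525/26249 - 108/1607 = 39790783/42182143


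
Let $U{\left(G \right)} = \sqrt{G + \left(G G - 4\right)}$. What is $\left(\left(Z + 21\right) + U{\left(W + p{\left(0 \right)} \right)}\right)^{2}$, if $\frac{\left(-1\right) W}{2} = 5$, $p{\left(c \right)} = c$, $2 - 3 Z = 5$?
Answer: $\left(20 + \sqrt{86}\right)^{2} \approx 856.94$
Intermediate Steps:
$Z = -1$ ($Z = \frac{2}{3} - \frac{5}{3} = -1$)
$W = -10$ ($W = \left(-2\right) 5 = -10$)
$U{\left(G \right)} = \sqrt{-4 + G + G^{2}}$ ($U{\left(G \right)} = \sqrt{G + \left(G^{2} - 4\right)} = \sqrt{G + \left(-4 + G^{2}\right)} = \sqrt{-4 + G + G^{2}}$)
$\left(\left(Z + 21\right) + U{\left(W + p{\left(0 \right)} \right)}\right)^{2} = \left(\left(-1 + 21\right) + \sqrt{-4 + \left(-10 + 0\right) + \left(-10 + 0\right)^{2}}\right)^{2} = \left(20 + \sqrt{-4 - 10 + \left(-10\right)^{2}}\right)^{2} = \left(20 + \sqrt{-4 - 10 + 100}\right)^{2} = \left(20 + \sqrt{86}\right)^{2}$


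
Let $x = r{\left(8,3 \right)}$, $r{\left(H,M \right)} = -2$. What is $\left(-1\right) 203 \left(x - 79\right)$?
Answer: $16443$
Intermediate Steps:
$x = -2$
$\left(-1\right) 203 \left(x - 79\right) = \left(-1\right) 203 \left(-2 - 79\right) = \left(-203\right) \left(-81\right) = 16443$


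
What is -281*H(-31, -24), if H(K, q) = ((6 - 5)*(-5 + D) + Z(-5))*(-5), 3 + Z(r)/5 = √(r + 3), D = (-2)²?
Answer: -22480 + 7025*I*√2 ≈ -22480.0 + 9934.8*I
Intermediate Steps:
D = 4
Z(r) = -15 + 5*√(3 + r) (Z(r) = -15 + 5*√(r + 3) = -15 + 5*√(3 + r))
H(K, q) = 80 - 25*I*√2 (H(K, q) = ((6 - 5)*(-5 + 4) + (-15 + 5*√(3 - 5)))*(-5) = (1*(-1) + (-15 + 5*√(-2)))*(-5) = (-1 + (-15 + 5*(I*√2)))*(-5) = (-1 + (-15 + 5*I*√2))*(-5) = (-16 + 5*I*√2)*(-5) = 80 - 25*I*√2)
-281*H(-31, -24) = -281*(80 - 25*I*√2) = -22480 + 7025*I*√2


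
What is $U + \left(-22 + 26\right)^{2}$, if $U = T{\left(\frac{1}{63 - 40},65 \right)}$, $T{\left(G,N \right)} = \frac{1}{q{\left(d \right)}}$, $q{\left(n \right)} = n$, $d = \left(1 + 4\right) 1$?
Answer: $\frac{81}{5} \approx 16.2$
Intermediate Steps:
$d = 5$ ($d = 5 \cdot 1 = 5$)
$T{\left(G,N \right)} = \frac{1}{5}$
$U = \frac{1}{5} \approx 0.2$
$U + \left(-22 + 26\right)^{2} = \frac{1}{5} + \left(-22 + 26\right)^{2} = \frac{1}{5} + 4^{2} = \frac{1}{5} + 16 = \frac{81}{5}$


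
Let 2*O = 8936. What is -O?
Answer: -4468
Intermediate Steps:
O = 4468 (O = (1/2)*8936 = 4468)
-O = -1*4468 = -4468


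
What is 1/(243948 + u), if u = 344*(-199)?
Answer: 1/175492 ≈ 5.6983e-6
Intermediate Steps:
u = -68456
1/(243948 + u) = 1/(243948 - 68456) = 1/175492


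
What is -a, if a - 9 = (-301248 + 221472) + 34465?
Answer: 45302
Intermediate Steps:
a = -45302 (a = 9 + ((-301248 + 221472) + 34465) = 9 + (-79776 + 34465) = 9 - 45311 = -45302)
-a = -1*(-45302) = 45302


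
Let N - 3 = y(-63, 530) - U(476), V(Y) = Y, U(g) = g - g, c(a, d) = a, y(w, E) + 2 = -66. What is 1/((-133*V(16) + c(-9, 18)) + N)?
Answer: -1/2202 ≈ -0.00045413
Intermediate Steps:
y(w, E) = -68 (y(w, E) = -2 - 66 = -68)
U(g) = 0
N = -65 (N = 3 + (-68 - 1*0) = 3 + (-68 + 0) = 3 - 68 = -65)
1/((-133*V(16) + c(-9, 18)) + N) = 1/((-133*16 - 9) - 65) = 1/((-2128 - 9) - 65) = 1/(-2137 - 65) = 1/(-2202) = -1/2202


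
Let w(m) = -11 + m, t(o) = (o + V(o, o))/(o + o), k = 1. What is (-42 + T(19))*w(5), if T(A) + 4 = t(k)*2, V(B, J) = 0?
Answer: 270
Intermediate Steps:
t(o) = ½ (t(o) = (o + 0)/(o + o) = o/((2*o)) = o*(1/(2*o)) = ½)
T(A) = -3 (T(A) = -4 + (½)*2 = -4 + 1 = -3)
(-42 + T(19))*w(5) = (-42 - 3)*(-11 + 5) = -45*(-6) = 270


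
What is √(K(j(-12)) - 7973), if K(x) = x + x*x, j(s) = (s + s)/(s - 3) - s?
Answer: I*√194361/5 ≈ 88.173*I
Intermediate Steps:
j(s) = -s + 2*s/(-3 + s) (j(s) = (2*s)/(-3 + s) - s = 2*s/(-3 + s) - s = -s + 2*s/(-3 + s))
K(x) = x + x²
√(K(j(-12)) - 7973) = √((-12*(5 - 1*(-12))/(-3 - 12))*(1 - 12*(5 - 1*(-12))/(-3 - 12)) - 7973) = √((-12*(5 + 12)/(-15))*(1 - 12*(5 + 12)/(-15)) - 7973) = √((-12*(-1/15)*17)*(1 - 12*(-1/15)*17) - 7973) = √(68*(1 + 68/5)/5 - 7973) = √((68/5)*(73/5) - 7973) = √(4964/25 - 7973) = √(-194361/25) = I*√194361/5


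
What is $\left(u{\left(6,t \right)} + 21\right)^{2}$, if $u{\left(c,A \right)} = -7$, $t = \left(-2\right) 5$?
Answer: $196$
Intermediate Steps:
$t = -10$
$\left(u{\left(6,t \right)} + 21\right)^{2} = \left(-7 + 21\right)^{2} = 14^{2} = 196$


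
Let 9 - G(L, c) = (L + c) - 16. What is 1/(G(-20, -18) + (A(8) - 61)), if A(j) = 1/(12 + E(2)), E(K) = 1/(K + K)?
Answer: 49/102 ≈ 0.48039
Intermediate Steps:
E(K) = 1/(2*K)
G(L, c) = 25 - L - c (G(L, c) = 9 - ((L + c) - 16) = 9 - (-16 + L + c) = 9 + (16 - L - c) = 25 - L - c)
A(j) = 4/49 (A(j) = 1/(12 + (½)/2) = 1/(12 + (½)*(½)) = 1/(12 + ¼) = 1/(49/4) = 4/49)
1/(G(-20, -18) + (A(8) - 61)) = 1/((25 - 1*(-20) - 1*(-18)) + (4/49 - 61)) = 1/((25 + 20 + 18) - 2985/49) = 1/(63 - 2985/49) = 1/(102/49) = 49/102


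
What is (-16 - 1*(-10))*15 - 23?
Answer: -113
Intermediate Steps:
(-16 - 1*(-10))*15 - 23 = (-16 + 10)*15 - 23 = -6*15 - 23 = -90 - 23 = -113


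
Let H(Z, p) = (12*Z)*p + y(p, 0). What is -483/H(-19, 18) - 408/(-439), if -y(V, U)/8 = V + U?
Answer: 648407/621624 ≈ 1.0431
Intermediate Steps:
y(V, U) = -8*U - 8*V (y(V, U) = -8*(V + U) = -8*(U + V) = -8*U - 8*V)
H(Z, p) = -8*p + 12*Z*p (H(Z, p) = (12*Z)*p + (-8*0 - 8*p) = 12*Z*p + (0 - 8*p) = 12*Z*p - 8*p = -8*p + 12*Z*p)
-483/H(-19, 18) - 408/(-439) = -483*1/(72*(-2 + 3*(-19))) - 408/(-439) = -483*1/(72*(-2 - 57)) - 408*(-1/439) = -483/(4*18*(-59)) + 408/439 = -483/(-4248) + 408/439 = -483*(-1/4248) + 408/439 = 161/1416 + 408/439 = 648407/621624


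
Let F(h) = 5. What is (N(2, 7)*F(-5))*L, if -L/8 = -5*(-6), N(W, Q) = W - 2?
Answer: 0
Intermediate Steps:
N(W, Q) = -2 + W
L = -240 (L = -(-40)*(-6) = -8*30 = -240)
(N(2, 7)*F(-5))*L = ((-2 + 2)*5)*(-240) = (0*5)*(-240) = 0*(-240) = 0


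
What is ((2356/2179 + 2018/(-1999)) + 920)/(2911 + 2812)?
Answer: 4007667742/24928363583 ≈ 0.16077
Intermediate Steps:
((2356/2179 + 2018/(-1999)) + 920)/(2911 + 2812) = ((2356*(1/2179) + 2018*(-1/1999)) + 920)/5723 = ((2356/2179 - 2018/1999) + 920)*(1/5723) = (312422/4355821 + 920)*(1/5723) = (4007667742/4355821)*(1/5723) = 4007667742/24928363583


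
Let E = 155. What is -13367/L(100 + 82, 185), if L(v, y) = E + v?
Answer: -13367/337 ≈ -39.665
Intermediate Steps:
L(v, y) = 155 + v
-13367/L(100 + 82, 185) = -13367/(155 + (100 + 82)) = -13367/(155 + 182) = -13367/337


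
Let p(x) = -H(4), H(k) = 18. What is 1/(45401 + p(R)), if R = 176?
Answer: 1/45383 ≈ 2.2035e-5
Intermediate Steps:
p(x) = -18 (p(x) = -1*18 = -18)
1/(45401 + p(R)) = 1/(45401 - 18) = 1/45383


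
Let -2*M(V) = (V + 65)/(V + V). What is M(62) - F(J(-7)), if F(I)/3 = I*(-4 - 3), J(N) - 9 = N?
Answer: 10289/248 ≈ 41.488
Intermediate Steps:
J(N) = 9 + N
M(V) = -(65 + V)/(4*V) (M(V) = -(V + 65)/(2*(V + V)) = -(65 + V)/(2*(2*V)) = -(65 + V)*1/(2*V)/2 = -(65 + V)/(4*V))
F(I) = -21*I (F(I) = 3*(I*(-4 - 3)) = 3*(I*(-7)) = 3*(-7*I) = -21*I)
M(62) - F(J(-7)) = (¼)*(-65 - 1*62)/62 - (-21)*(9 - 7) = (¼)*(1/62)*(-65 - 62) - (-21)*2 = (¼)*(1/62)*(-127) - 1*(-42) = -127/248 + 42 = 10289/248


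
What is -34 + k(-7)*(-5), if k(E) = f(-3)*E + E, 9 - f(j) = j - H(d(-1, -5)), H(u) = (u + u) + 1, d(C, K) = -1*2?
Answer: 316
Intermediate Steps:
d(C, K) = -2
H(u) = 1 + 2*u (H(u) = 2*u + 1 = 1 + 2*u)
f(j) = 6 - j (f(j) = 9 - (j - (1 + 2*(-2))) = 9 - (j - (1 - 4)) = 9 - (j - 1*(-3)) = 9 - (j + 3) = 9 - (3 + j) = 9 + (-3 - j) = 6 - j)
k(E) = 10*E (k(E) = (6 - 1*(-3))*E + E = (6 + 3)*E + E = 9*E + E = 10*E)
-34 + k(-7)*(-5) = -34 + (10*(-7))*(-5) = -34 - 70*(-5) = -34 + 350 = 316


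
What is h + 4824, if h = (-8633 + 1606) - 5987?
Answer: -8190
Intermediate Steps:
h = -13014 (h = -7027 - 5987 = -13014)
h + 4824 = -13014 + 4824 = -8190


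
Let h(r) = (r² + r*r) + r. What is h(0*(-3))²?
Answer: 0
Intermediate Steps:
h(r) = r + 2*r² (h(r) = (r² + r²) + r = 2*r² + r = r + 2*r²)
h(0*(-3))² = ((0*(-3))*(1 + 2*(0*(-3))))² = (0*(1 + 2*0))² = (0*(1 + 0))² = (0*1)² = 0² = 0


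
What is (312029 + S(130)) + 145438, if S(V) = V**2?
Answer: 474367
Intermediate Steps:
(312029 + S(130)) + 145438 = (312029 + 130**2) + 145438 = (312029 + 16900) + 145438 = 328929 + 145438 = 474367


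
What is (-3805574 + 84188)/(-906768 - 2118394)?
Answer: 1860693/1512581 ≈ 1.2301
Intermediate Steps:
(-3805574 + 84188)/(-906768 - 2118394) = -3721386/(-3025162) = -3721386*(-1/3025162) = 1860693/1512581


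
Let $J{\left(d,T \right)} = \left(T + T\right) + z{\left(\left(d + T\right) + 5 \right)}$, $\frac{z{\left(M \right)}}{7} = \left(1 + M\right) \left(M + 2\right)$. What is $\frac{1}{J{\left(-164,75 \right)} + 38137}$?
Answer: $\frac{1}{85929} \approx 1.1638 \cdot 10^{-5}$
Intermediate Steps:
$z{\left(M \right)} = 7 \left(1 + M\right) \left(2 + M\right)$ ($z{\left(M \right)} = 7 \left(1 + M\right) \left(M + 2\right) = 7 \left(1 + M\right) \left(2 + M\right)$)
$J{\left(d,T \right)} = 119 + 7 \left(5 + T + d\right)^{2} + 21 d + 23 T$ ($J{\left(d,T \right)} = \left(T + T\right) + \left(14 + 7 \left(\left(d + T\right) + 5\right)^{2} + 21 \left(\left(d + T\right) + 5\right)\right) = 2 T + \left(14 + 7 \left(\left(T + d\right) + 5\right)^{2} + 21 \left(\left(T + d\right) + 5\right)\right) = 2 T + \left(14 + 7 \left(5 + T + d\right)^{2} + 21 \left(5 + T + d\right)\right) = 2 T + \left(14 + 7 \left(5 + T + d\right)^{2} + \left(105 + 21 T + 21 d\right)\right) = 2 T + \left(119 + 7 \left(5 + T + d\right)^{2} + 21 T + 21 d\right) = 119 + 7 \left(5 + T + d\right)^{2} + 21 d + 23 T$)
$\frac{1}{J{\left(-164,75 \right)} + 38137} = \frac{1}{\left(119 + 7 \left(5 + 75 - 164\right)^{2} + 21 \left(-164\right) + 23 \cdot 75\right) + 38137} = \frac{1}{\left(119 + 7 \left(-84\right)^{2} - 3444 + 1725\right) + 38137} = \frac{1}{\left(119 + 7 \cdot 7056 - 3444 + 1725\right) + 38137} = \frac{1}{\left(119 + 49392 - 3444 + 1725\right) + 38137} = \frac{1}{47792 + 38137} = \frac{1}{85929}$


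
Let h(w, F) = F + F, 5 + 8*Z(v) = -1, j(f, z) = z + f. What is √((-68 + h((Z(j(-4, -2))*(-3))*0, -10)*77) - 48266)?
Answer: I*√49874 ≈ 223.32*I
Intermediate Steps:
j(f, z) = f + z
Z(v) = -¾ (Z(v) = -5/8 + (⅛)*(-1) = -5/8 - ⅛ = -¾)
h(w, F) = 2*F
√((-68 + h((Z(j(-4, -2))*(-3))*0, -10)*77) - 48266) = √((-68 + (2*(-10))*77) - 48266) = √((-68 - 20*77) - 48266) = √((-68 - 1540) - 48266) = √(-1608 - 48266) = √(-49874) = I*√49874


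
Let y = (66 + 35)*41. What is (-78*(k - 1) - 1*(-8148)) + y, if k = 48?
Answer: 8623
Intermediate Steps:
y = 4141 (y = 101*41 = 4141)
(-78*(k - 1) - 1*(-8148)) + y = (-78*(48 - 1) - 1*(-8148)) + 4141 = (-78*47 + 8148) + 4141 = (-3666 + 8148) + 4141 = 4482 + 4141 = 8623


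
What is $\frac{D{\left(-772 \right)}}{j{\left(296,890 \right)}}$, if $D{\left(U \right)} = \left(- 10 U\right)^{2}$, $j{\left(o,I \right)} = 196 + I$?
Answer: $\frac{29799200}{543} \approx 54879.0$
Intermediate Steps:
$D{\left(U \right)} = 100 U^{2}$
$\frac{D{\left(-772 \right)}}{j{\left(296,890 \right)}} = \frac{100 \left(-772\right)^{2}}{196 + 890} = \frac{100 \cdot 595984}{1086} = 59598400 \cdot \frac{1}{1086} = \frac{29799200}{543}$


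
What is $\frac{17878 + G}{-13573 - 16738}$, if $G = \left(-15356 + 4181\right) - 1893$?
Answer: $- \frac{4810}{30311} \approx -0.15869$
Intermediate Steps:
$G = -13068$ ($G = -11175 - 1893 = -13068$)
$\frac{17878 + G}{-13573 - 16738} = \frac{17878 - 13068}{-13573 - 16738} = \frac{4810}{-30311} = 4810 \left(- \frac{1}{30311}\right) = - \frac{4810}{30311}$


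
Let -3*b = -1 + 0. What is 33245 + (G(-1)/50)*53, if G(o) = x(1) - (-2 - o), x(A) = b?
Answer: 2493481/75 ≈ 33246.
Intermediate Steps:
b = ⅓ (b = -(-1 + 0)/3 = -⅓*(-1) = ⅓ ≈ 0.33333)
x(A) = ⅓
G(o) = 7/3 + o (G(o) = ⅓ - (-2 - o) = ⅓ + (2 + o) = 7/3 + o)
33245 + (G(-1)/50)*53 = 33245 + ((7/3 - 1)/50)*53 = 33245 + ((4/3)*(1/50))*53 = 33245 + (2/75)*53 = 33245 + 106/75 = 2493481/75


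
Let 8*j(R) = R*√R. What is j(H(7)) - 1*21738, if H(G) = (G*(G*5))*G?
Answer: -21738 + 12005*√35/8 ≈ -12860.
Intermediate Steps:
H(G) = 5*G³ (H(G) = (G*(5*G))*G = (5*G²)*G = 5*G³)
j(R) = R^(3/2)/8 (j(R) = (R*√R)/8 = R^(3/2)/8)
j(H(7)) - 1*21738 = (5*7³)^(3/2)/8 - 1*21738 = (5*343)^(3/2)/8 - 21738 = 1715^(3/2)/8 - 21738 = (12005*√35)/8 - 21738 = 12005*√35/8 - 21738 = -21738 + 12005*√35/8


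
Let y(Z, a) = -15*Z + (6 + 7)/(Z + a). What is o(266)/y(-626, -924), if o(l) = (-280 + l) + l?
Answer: 390600/14554487 ≈ 0.026837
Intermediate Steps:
y(Z, a) = -15*Z + 13/(Z + a)
o(l) = -280 + 2*l
o(266)/y(-626, -924) = (-280 + 2*266)/(((13 - 15*(-626)² - 15*(-626)*(-924))/(-626 - 924))) = (-280 + 532)/(((13 - 15*391876 - 8676360)/(-1550))) = 252/((-(13 - 5878140 - 8676360)/1550)) = 252/((-1/1550*(-14554487))) = 252/(14554487/1550) = 252*(1550/14554487) = 390600/14554487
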